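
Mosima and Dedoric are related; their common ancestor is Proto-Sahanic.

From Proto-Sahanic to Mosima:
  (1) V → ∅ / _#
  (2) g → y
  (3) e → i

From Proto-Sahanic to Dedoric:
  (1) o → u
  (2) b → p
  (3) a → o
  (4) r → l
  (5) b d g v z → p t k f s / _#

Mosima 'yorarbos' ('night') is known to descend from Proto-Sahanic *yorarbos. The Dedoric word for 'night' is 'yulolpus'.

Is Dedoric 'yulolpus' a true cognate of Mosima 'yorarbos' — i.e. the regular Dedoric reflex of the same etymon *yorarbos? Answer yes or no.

Derive the expected Dedoric reflex of *yorarbos:
Dedoric: start from *yorarbos.
  rule 1 (vowel merger): yorarbos → yurarbus
  rule 2 (unconditioned shift): yurarbus → yurarpus
  rule 3 (vowel merger): yurarpus → yurorpus
  rule 4 (unconditioned shift): yurorpus → yulolpus
  rule 5: no change — yulolpus
  ⇒ Dedoric yulolpus
Dedoric 'yulolpus' matches the regular reflex exactly, so the pair is cognate.

yes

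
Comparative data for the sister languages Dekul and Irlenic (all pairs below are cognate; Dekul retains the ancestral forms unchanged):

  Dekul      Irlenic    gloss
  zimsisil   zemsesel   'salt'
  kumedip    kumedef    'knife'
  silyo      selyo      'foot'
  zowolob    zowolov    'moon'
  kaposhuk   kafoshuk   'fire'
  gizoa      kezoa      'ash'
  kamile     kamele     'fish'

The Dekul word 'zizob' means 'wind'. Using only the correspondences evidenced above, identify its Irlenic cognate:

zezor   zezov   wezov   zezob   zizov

zezov

zimsisil ~ zemsesel, silyo ~ selyo — Dekul i corresponds to Irlenic e after a consonant, before a consonant other than r, m, n, p, b, f, v.
zowolob ~ zowolov — Dekul b corresponds to Irlenic v word-finally.
Applying these to Dekul 'zizob':
  zizob → zezob   (i→e after a consonant, before a consonant other than r, m, n, p, b, f, v)
  zezob → zezov   (b→v word-finally)
So the Irlenic cognate is 'zezov'.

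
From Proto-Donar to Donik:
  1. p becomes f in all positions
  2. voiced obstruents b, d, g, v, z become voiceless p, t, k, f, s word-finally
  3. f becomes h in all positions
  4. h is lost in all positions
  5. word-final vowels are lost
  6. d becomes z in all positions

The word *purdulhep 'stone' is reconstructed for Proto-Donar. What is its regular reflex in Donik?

urzul

Donik: *purdulhep > furdulhef > hurdulheh > urdule > urdul > urzul  (by unconditioned shift, unconditioned shift, h-loss, apocope, unconditioned shift)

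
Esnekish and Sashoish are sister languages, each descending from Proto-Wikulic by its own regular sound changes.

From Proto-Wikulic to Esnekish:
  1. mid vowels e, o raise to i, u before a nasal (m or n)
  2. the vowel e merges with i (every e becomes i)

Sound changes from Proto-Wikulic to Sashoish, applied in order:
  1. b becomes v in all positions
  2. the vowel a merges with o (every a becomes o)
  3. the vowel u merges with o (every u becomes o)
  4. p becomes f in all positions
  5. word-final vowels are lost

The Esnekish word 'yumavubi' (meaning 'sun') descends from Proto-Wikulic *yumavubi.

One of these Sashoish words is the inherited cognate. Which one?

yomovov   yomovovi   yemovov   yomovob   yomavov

yomovov

Sashoish: *yumavubi > yumavuvi > yumovuvi > yomovovi > yomovov  (by unconditioned shift, vowel merger, vowel merger, apocope)
Only 'yomovov' matches the regular Sashoish development of *yumavubi.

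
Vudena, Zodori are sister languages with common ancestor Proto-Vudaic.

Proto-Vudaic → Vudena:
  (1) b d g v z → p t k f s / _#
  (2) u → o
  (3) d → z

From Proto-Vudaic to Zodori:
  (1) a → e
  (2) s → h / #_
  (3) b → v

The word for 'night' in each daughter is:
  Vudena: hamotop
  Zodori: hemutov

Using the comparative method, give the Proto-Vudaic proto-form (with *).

Position 4: Vudena has o, Zodori has u. Zodori preserves u here (none of its changes turn any other segment into u), so the proto-segment is *u.
Position 2: Vudena has a, Zodori has e. Vudena preserves a here (none of its changes turn any other segment into a), so the proto-segment is *a.
This points to *hamutob. Verify forward in each daughter:
Vudena: *hamutob > hamutop > hamotop  (by final devoicing, vowel merger)
Zodori: *hamutob > hemutob > hemutov  (by vowel merger, unconditioned shift)
No other proto-form is consistent with every reflex, so the reconstruction is *hamutob.

*hamutob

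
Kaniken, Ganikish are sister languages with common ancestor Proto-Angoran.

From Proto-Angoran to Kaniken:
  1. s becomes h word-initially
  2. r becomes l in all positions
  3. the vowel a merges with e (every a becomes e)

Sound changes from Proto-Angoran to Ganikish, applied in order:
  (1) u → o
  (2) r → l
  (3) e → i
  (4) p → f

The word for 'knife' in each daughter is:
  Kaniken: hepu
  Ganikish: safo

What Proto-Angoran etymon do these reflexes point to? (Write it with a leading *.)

Position 3: Kaniken has p, Ganikish has f. Kaniken preserves p here (none of its changes turn any other segment into p), so the proto-segment is *p.
Position 1: Kaniken has h, Ganikish has s. Ganikish preserves s here (none of its changes turn any other segment into s), so the proto-segment is *s.
This points to *sapu. Verify forward in each daughter:
Kaniken: *sapu > hapu > hepu  (by debuccalisation, vowel merger)
Ganikish: start from *sapu.
  rule 1 (vowel merger): sapu → sapo
  rule 2: no change — sapo
  rule 3: no change — sapo
  rule 4 (unconditioned shift): sapo → safo
  ⇒ Ganikish safo
No other proto-form is consistent with every reflex, so the reconstruction is *sapu.

*sapu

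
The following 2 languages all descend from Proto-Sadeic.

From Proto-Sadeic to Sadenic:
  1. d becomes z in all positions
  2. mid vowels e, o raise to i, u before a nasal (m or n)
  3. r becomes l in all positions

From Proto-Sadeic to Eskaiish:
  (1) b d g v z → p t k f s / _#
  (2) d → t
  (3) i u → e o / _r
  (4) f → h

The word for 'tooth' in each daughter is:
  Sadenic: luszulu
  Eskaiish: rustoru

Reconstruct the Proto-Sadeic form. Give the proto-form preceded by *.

*rusduru

Position 4: Sadenic has z, Eskaiish has t. Taking the neighbouring segments as reconstructed: Sadenic z could go back to *d or *z; Eskaiish t could go back to *t or *d — the one source consistent with every daughter is *d.
Position 6: Sadenic has l, Eskaiish has r. Eskaiish preserves r here (none of its changes turn any other segment into r), so the proto-segment is *r.
Position 1: Sadenic has l, Eskaiish has r. Eskaiish preserves r here (none of its changes turn any other segment into r), so the proto-segment is *r.
Continuing position by position gives *rusduru; check it forward:
Sadenic: *rusduru
  rusduru → ruszuru   [unconditioned shift]
  ruszuru (rule 2 does not apply)
  ruszuru → luszulu   [unconditioned shift]
  giving Sadenic luszulu.
Eskaiish: start from *rusduru.
  rule 1: no change — rusduru
  rule 2 (unconditioned shift): rusduru → rusturu
  rule 3 (pre-rhotic lowering): rusturu → rustoru
  rule 4: no change — rustoru
  ⇒ Eskaiish rustoru
Only *rusduru yields all of Sadenic luszulu, Eskaiish rustoru.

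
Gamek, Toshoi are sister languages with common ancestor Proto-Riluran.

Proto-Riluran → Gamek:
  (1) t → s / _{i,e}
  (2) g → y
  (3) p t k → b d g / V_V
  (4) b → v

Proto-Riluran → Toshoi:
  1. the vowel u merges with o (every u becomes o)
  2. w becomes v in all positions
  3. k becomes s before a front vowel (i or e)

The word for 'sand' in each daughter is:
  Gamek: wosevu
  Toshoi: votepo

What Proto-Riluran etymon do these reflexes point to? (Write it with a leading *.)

*wotepu

Position 3: Gamek has s, Toshoi has t. Toshoi preserves t here (none of its changes turn any other segment into t), so the proto-segment is *t.
Position 6: Gamek has u, Toshoi has o. Gamek preserves u here (none of its changes turn any other segment into u), so the proto-segment is *u.
Verify the candidate proto-form against each daughter:
Gamek: *wotepu
  wotepu → wosepu   [palatalisation]
  wosepu (rule 2 does not apply)
  wosepu → wosebu   [intervocalic voicing]
  wosebu → wosevu   [unconditioned shift]
  giving Gamek wosevu.
Toshoi: *wotepu > wotepo > votepo  (by vowel merger, unconditioned shift)
Only *wotepu yields all of Gamek wosevu, Toshoi votepo.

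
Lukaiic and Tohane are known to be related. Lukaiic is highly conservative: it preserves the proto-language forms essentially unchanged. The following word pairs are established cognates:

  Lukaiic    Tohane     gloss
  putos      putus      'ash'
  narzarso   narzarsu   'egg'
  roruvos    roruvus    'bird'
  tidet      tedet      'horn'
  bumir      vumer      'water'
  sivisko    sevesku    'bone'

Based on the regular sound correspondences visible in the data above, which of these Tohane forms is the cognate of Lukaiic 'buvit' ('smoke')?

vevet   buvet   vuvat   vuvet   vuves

vuvet

bumir ~ vumer — Lukaiic b corresponds to Tohane v word-initially before a back vowel.
tidet ~ tedet, sivisko ~ sevesku — Lukaiic i corresponds to Tohane e after a consonant, before a consonant other than r, m, n, p, b, f, v.
Applying these to Lukaiic 'buvit':
  buvit → vuvit   (b→v word-initially before a back vowel)
  vuvit → vuvet   (i→e after a consonant, before a consonant other than r, m, n, p, b, f, v)
So the Tohane cognate is 'vuvet'.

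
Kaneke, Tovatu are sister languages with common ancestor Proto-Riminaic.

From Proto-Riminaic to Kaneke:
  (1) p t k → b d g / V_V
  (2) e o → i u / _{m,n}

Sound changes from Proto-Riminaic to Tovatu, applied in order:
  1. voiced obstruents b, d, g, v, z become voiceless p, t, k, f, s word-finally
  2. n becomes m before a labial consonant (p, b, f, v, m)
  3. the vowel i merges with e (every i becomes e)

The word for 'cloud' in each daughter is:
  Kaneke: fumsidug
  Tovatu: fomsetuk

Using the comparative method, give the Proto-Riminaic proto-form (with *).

*fomsitug

Position 8: Kaneke has g, Tovatu has k. Taking the neighbouring segments as reconstructed: Kaneke g can only go back to *g; Tovatu k could go back to *k or *g — the one source consistent with every daughter is *g.
Position 5: Kaneke has i, Tovatu has e. Taking the neighbouring segments as reconstructed: Kaneke i can only go back to *i; Tovatu e could go back to *e or *i — the one source consistent with every daughter is *i.
Continuing position by position gives *fomsitug; check it forward:
Kaneke: *fomsitug
  fomsitug → fomsidug   [intervocalic voicing]
  fomsidug → fumsidug   [pre-nasal raising]
  giving Kaneke fumsidug.
Tovatu: start from *fomsitug.
  rule 1 (final devoicing): fomsitug → fomsituk
  rule 2: no change — fomsituk
  rule 3 (vowel merger): fomsituk → fomsetuk
  ⇒ Tovatu fomsetuk
No other proto-form is consistent with every reflex, so the reconstruction is *fomsitug.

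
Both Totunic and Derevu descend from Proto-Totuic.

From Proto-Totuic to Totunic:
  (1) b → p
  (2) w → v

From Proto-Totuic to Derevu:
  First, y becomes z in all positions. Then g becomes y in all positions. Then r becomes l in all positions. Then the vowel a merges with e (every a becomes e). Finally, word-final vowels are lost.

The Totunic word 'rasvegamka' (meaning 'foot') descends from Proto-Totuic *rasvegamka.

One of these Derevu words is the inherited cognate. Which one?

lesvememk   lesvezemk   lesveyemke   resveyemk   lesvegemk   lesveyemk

lesveyemk

Derevu: *rasvegamka
  rasvegamka (rule 1 does not apply)
  rasvegamka → rasveyamka   [unconditioned shift]
  rasveyamka → lasveyamka   [unconditioned shift]
  lasveyamka → lesveyemke   [vowel merger]
  lesveyemke → lesveyemk   [apocope]
  giving Derevu lesveyemk.
The other candidates each miss or misapply at least one Derevu change.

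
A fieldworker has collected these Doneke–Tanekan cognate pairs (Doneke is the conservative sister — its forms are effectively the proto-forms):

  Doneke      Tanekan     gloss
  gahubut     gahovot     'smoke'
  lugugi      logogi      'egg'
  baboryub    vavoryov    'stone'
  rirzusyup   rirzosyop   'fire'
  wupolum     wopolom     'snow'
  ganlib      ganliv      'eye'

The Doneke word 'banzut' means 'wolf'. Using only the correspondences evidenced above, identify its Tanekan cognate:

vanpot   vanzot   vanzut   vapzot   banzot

vanzot

baboryub ~ vavoryov — Doneke b corresponds to Tanekan v word-initially before a back vowel.
gahubut ~ gahovot, lugugi ~ logogi — Doneke u corresponds to Tanekan o after a consonant, before a consonant other than r, m, n, p, b, f, v.
Applying these to Doneke 'banzut':
  banzut → vanzut   (b→v word-initially before a back vowel)
  vanzut → vanzot   (u→o after a consonant, before a consonant other than r, m, n, p, b, f, v)
So the Tanekan cognate is 'vanzot'.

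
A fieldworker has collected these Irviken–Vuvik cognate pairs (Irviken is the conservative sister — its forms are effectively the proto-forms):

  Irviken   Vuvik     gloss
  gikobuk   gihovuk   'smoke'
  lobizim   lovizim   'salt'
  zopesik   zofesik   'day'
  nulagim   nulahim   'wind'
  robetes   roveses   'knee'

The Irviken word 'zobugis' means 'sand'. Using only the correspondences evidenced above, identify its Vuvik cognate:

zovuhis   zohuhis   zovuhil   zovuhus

gikobuk ~ gihovuk — Irviken b corresponds to Vuvik v between vowels (before a back vowel).
nulagim ~ nulahim — Irviken g corresponds to Vuvik h between vowels (before a front vowel).
Applying these to Irviken 'zobugis':
  zobugis → zovugis   (b→v between vowels (before a back vowel))
  zovugis → zovuhis   (g→h between vowels (before a front vowel))
So the Vuvik cognate is 'zovuhis'.

zovuhis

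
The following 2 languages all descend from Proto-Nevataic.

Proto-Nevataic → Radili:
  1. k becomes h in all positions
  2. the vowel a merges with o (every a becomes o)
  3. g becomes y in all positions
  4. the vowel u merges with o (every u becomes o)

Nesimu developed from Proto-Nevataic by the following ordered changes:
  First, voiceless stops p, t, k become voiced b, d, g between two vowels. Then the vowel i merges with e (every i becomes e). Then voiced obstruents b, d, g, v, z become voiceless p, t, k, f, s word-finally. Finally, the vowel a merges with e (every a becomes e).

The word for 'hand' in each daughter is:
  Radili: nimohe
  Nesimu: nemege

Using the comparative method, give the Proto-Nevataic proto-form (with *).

*nimake

Position 5: Radili has h, Nesimu has g. Taking the neighbouring segments as reconstructed: Radili h could go back to *k or *h; Nesimu g could go back to *k or *g — the one source consistent with every daughter is *k.
Position 4: Radili has o, Nesimu has e. Taking the neighbouring segments as reconstructed: Radili o could go back to *a or *o or *u; Nesimu e could go back to *a or *e or *i — the one source consistent with every daughter is *a.
Position 2: Radili has i, Nesimu has e. Radili preserves i here (none of its changes turn any other segment into i), so the proto-segment is *i.
Verify the candidate proto-form against each daughter:
Radili: *nimake > nimahe > nimohe  (by unconditioned shift, vowel merger)
Nesimu: start from *nimake.
  rule 1 (intervocalic voicing): nimake → nimage
  rule 2 (vowel merger): nimage → nemage
  rule 3: no change — nemage
  rule 4 (vowel merger): nemage → nemege
  ⇒ Nesimu nemege
Only *nimake yields all of Radili nimohe, Nesimu nemege.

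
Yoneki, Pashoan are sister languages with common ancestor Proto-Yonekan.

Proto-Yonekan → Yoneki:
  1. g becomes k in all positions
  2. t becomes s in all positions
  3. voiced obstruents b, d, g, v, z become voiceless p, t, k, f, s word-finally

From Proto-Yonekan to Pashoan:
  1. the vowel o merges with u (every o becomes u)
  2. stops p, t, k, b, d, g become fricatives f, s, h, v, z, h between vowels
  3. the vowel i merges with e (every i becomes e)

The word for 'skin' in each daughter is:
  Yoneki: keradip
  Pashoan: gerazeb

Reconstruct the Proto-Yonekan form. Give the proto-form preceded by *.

Position 6: Yoneki has i, Pashoan has e. Yoneki preserves i here (none of its changes turn any other segment into i), so the proto-segment is *i.
Position 7: Yoneki has p, Pashoan has b. Pashoan preserves b here (none of its changes turn any other segment into b), so the proto-segment is *b.
Continuing position by position gives *geradib; check it forward:
Yoneki: start from *geradib.
  rule 1 (unconditioned shift): geradib → keradib
  rule 2: no change — keradib
  rule 3 (final devoicing): keradib → keradip
  ⇒ Yoneki keradip
Pashoan: *geradib > gerazib > gerazeb  (by intervocalic lenition, vowel merger)
No other proto-form is consistent with every reflex, so the reconstruction is *geradib.

*geradib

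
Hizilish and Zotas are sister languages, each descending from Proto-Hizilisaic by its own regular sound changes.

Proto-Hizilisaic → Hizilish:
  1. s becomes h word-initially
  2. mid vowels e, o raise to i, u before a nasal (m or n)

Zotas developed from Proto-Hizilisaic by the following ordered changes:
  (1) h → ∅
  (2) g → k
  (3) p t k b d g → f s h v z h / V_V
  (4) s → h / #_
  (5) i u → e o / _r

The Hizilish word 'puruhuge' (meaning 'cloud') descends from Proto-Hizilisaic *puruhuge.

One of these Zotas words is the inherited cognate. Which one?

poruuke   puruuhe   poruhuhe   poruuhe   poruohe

poruuhe

Zotas: *puruhuge > puruuge > puruuke > puruuhe > poruuhe  (by h-loss, unconditioned shift, intervocalic lenition, pre-rhotic lowering)
The other candidates each miss or misapply at least one Zotas change.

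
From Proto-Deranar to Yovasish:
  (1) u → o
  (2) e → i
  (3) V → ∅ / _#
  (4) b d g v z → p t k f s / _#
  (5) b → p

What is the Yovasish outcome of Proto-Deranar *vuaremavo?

Yovasish: *vuaremavo
  vuaremavo → voaremavo   [vowel merger]
  voaremavo → voarimavo   [vowel merger]
  voarimavo → voarimav   [apocope]
  voarimav → voarimaf   [final devoicing]
  voarimaf (rule 5 does not apply)
  giving Yovasish voarimaf.

voarimaf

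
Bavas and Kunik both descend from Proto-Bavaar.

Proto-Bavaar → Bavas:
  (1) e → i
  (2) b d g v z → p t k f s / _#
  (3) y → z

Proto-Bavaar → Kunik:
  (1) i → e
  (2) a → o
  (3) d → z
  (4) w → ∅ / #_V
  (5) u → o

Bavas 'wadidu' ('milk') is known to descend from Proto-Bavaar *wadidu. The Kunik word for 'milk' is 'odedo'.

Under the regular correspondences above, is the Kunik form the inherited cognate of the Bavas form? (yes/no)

no

Derive the expected Kunik reflex of *wadidu:
Kunik: *wadidu
  wadidu → wadedu   [vowel merger]
  wadedu → wodedu   [vowel merger]
  wodedu → wozezu   [unconditioned shift]
  wozezu → ozezu   [glide loss]
  ozezu → ozezo   [vowel merger]
  giving Kunik ozezo.
The regular Kunik reflex would be 'ozezo', but the attested form is 'odedo'. The correspondence is irregular, so they are not cognates (the Kunik form has a different source).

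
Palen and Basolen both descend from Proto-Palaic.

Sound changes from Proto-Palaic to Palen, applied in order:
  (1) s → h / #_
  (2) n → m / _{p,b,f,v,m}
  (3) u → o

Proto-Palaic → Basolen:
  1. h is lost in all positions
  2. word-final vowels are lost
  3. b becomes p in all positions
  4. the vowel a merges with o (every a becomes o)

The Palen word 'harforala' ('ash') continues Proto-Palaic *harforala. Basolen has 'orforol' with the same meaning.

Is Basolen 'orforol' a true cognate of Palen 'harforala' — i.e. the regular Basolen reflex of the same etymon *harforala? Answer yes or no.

Derive the expected Basolen reflex of *harforala:
Basolen: *harforala > arforala > arforal > orforol  (by h-loss, apocope, vowel merger)
Basolen 'orforol' matches the regular reflex exactly, so the pair is cognate.

yes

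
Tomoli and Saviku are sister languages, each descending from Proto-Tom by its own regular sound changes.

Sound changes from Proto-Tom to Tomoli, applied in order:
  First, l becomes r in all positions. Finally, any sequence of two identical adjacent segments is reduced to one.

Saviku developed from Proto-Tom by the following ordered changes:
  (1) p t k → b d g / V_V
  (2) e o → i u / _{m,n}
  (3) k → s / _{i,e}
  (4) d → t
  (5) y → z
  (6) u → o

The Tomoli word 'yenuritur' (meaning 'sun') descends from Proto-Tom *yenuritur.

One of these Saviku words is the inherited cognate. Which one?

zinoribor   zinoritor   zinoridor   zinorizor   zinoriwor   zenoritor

Saviku: *yenuritur
  yenuritur → yenuridur   [intervocalic voicing]
  yenuridur → yinuridur   [pre-nasal raising]
  yinuridur (rule 3 does not apply)
  yinuridur → yinuritur   [unconditioned shift]
  yinuritur → zinuritur   [unconditioned shift]
  zinuritur → zinoritor   [vowel merger]
  giving Saviku zinoritor.
Only 'zinoritor' matches the regular Saviku development of *yenuritur.

zinoritor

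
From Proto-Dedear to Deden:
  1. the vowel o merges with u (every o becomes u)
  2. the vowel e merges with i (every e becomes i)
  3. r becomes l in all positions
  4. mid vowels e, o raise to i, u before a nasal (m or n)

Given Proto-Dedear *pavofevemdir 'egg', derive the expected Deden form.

pavufivimdil

Deden: *pavofevemdir
  pavofevemdir → pavufevemdir   [vowel merger]
  pavufevemdir → pavufivimdir   [vowel merger]
  pavufivimdir → pavufivimdil   [unconditioned shift]
  pavufivimdil (rule 4 does not apply)
  giving Deden pavufivimdil.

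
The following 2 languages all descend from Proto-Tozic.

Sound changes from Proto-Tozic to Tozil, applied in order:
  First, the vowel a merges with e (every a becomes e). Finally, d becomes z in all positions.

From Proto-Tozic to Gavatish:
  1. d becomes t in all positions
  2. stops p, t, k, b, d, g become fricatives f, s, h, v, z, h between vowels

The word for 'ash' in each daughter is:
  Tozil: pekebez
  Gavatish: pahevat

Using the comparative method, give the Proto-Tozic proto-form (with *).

Position 2: Tozil has e, Gavatish has a. Gavatish preserves a here (none of its changes turn any other segment into a), so the proto-segment is *a.
Position 6: Tozil has e, Gavatish has a. Gavatish preserves a here (none of its changes turn any other segment into a), so the proto-segment is *a.
Continuing position by position gives *pakebad; check it forward:
Tozil: *pakebad
  pakebad → pekebed   [vowel merger]
  pekebed → pekebez   [unconditioned shift]
  giving Tozil pekebez.
Gavatish: start from *pakebad.
  rule 1 (unconditioned shift): pakebad → pakebat
  rule 2 (intervocalic lenition): pakebat → pahevat
  ⇒ Gavatish pahevat
*pakebad is the unique common source.

*pakebad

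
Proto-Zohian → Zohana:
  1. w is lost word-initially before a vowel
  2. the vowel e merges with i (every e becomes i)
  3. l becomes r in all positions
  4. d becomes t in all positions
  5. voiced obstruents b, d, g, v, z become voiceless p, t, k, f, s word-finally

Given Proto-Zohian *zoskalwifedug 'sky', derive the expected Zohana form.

zoskarwifituk

Zohana: *zoskalwifedug
  zoskalwifedug (rule 1 does not apply)
  zoskalwifedug → zoskalwifidug   [vowel merger]
  zoskalwifidug → zoskarwifidug   [unconditioned shift]
  zoskarwifidug → zoskarwifitug   [unconditioned shift]
  zoskarwifitug → zoskarwifituk   [final devoicing]
  giving Zohana zoskarwifituk.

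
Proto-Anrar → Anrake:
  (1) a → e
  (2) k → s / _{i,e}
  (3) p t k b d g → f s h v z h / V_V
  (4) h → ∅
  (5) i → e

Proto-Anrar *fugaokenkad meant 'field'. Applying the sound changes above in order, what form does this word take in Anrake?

fueosensed

Anrake: start from *fugaokenkad.
  rule 1 (vowel merger): fugaokenkad → fugeokenked
  rule 2 (palatalisation): fugeokenked → fugeosensed
  rule 3 (intervocalic lenition): fugeosensed → fuheosensed
  rule 4 (h-loss): fuheosensed → fueosensed
  rule 5: no change — fueosensed
  ⇒ Anrake fueosensed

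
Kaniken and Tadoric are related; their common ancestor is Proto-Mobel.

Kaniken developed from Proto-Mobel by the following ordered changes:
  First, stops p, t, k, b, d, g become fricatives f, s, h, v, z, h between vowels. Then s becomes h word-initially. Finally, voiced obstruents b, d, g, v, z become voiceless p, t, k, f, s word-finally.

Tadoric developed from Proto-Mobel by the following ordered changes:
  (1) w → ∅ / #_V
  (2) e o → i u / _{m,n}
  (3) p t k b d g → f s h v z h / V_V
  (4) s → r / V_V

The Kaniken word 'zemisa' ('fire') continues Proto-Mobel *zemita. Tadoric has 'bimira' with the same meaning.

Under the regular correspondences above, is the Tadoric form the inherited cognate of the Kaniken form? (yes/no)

no

Derive the expected Tadoric reflex of *zemita:
Tadoric: *zemita > zimita > zimisa > zimira  (by pre-nasal raising, intervocalic lenition, rhotacism)
The regular Tadoric reflex would be 'zimira', but the attested form is 'bimira'. The correspondence is irregular, so they are not cognates (the Tadoric form has a different source).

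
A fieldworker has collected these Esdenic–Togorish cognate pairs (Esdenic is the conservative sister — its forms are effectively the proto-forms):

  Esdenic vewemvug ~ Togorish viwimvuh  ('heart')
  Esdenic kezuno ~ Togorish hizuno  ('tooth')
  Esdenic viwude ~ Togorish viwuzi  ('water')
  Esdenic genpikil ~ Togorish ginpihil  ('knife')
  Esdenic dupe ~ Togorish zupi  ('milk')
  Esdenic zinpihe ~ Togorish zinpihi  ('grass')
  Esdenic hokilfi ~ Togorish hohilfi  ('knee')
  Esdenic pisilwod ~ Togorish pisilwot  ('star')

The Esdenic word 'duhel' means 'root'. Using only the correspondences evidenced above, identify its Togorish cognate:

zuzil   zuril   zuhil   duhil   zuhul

dupe ~ zupi — Esdenic d corresponds to Togorish z word-initially before a back vowel.
vewemvug ~ viwimvuh, kezuno ~ hizuno — Esdenic e corresponds to Togorish i after a consonant, before a consonant other than r, m, n, p, b, f, v.
Applying these to Esdenic 'duhel':
  duhel → zuhel   (d→z word-initially before a back vowel)
  zuhel → zuhil   (e→i after a consonant, before a consonant other than r, m, n, p, b, f, v)
So the Togorish cognate is 'zuhil'.

zuhil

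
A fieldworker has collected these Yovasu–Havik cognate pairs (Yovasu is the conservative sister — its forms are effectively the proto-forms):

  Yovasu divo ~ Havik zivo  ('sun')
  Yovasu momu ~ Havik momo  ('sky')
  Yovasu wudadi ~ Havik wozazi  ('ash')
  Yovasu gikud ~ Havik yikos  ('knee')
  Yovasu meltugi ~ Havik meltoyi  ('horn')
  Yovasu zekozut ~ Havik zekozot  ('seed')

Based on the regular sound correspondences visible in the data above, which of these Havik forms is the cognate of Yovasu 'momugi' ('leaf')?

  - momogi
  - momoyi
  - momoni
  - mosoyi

wudadi ~ wozazi, gikud ~ yikos — Yovasu u corresponds to Havik o after a consonant, before a consonant other than r, m, n, p, b, f, v.
meltugi ~ meltoyi — Yovasu g corresponds to Havik y between vowels (before a front vowel).
Applying these to Yovasu 'momugi':
  momugi → momogi   (u→o after a consonant, before a consonant other than r, m, n, p, b, f, v)
  momogi → momoyi   (g→y between vowels (before a front vowel))
So the Havik cognate is 'momoyi'.

momoyi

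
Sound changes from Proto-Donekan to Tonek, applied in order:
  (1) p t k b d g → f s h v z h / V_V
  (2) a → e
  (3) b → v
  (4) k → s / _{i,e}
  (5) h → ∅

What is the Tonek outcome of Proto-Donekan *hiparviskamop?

ifervissemop

Tonek: *hiparviskamop > hifarviskamop > hiferviskemop > hifervissemop > ifervissemop  (by intervocalic lenition, vowel merger, palatalisation, h-loss)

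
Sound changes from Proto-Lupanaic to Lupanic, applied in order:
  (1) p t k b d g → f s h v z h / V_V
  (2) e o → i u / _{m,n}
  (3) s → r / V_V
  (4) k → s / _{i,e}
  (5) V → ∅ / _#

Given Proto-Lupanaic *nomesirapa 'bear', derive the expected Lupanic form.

numeriraf

Lupanic: start from *nomesirapa.
  rule 1 (intervocalic lenition): nomesirapa → nomesirafa
  rule 2 (pre-nasal raising): nomesirafa → numesirafa
  rule 3 (rhotacism): numesirafa → numerirafa
  rule 4: no change — numerirafa
  rule 5 (apocope): numerirafa → numeriraf
  ⇒ Lupanic numeriraf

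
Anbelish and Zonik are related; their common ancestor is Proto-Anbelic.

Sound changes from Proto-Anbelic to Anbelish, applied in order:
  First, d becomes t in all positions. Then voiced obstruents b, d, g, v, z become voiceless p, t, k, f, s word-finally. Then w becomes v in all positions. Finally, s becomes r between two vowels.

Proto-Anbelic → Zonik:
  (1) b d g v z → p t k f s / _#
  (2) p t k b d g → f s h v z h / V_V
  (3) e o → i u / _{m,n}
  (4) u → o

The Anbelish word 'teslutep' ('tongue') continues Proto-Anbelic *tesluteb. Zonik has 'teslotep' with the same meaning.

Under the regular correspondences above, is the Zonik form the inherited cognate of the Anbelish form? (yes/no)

Derive the expected Zonik reflex of *tesluteb:
Zonik: *tesluteb > teslutep > teslusep > teslosep  (by final devoicing, intervocalic lenition, vowel merger)
The regular Zonik reflex would be 'teslosep', but the attested form is 'teslotep'. The correspondence is irregular, so they are not cognates (the Zonik form has a different source).

no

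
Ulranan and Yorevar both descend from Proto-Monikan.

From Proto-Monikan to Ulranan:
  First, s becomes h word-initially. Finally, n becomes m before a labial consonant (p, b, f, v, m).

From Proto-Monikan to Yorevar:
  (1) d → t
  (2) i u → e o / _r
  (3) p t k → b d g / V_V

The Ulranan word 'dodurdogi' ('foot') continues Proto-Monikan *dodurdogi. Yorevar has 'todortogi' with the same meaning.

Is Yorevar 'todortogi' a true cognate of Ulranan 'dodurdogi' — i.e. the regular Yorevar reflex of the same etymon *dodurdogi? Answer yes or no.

Derive the expected Yorevar reflex of *dodurdogi:
Yorevar: start from *dodurdogi.
  rule 1 (unconditioned shift): dodurdogi → toturtogi
  rule 2 (pre-rhotic lowering): toturtogi → totortogi
  rule 3 (intervocalic voicing): totortogi → todortogi
  ⇒ Yorevar todortogi
Yorevar 'todortogi' matches the regular reflex exactly, so the pair is cognate.

yes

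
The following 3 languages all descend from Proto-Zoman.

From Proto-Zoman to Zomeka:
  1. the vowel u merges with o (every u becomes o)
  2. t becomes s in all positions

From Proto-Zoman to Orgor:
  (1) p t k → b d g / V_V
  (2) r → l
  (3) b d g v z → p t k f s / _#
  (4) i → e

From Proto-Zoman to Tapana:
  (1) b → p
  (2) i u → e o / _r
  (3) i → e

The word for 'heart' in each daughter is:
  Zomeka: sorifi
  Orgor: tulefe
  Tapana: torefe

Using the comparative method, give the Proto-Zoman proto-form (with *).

Position 4: Zomeka has i, Orgor has e, Tapana has e. Zomeka preserves i here (none of its changes turn any other segment into i), so the proto-segment is *i.
Position 6: Zomeka has i, Orgor has e, Tapana has e. Zomeka preserves i here (none of its changes turn any other segment into i), so the proto-segment is *i.
Position 1: Zomeka has s, Orgor has t, Tapana has t. Tapana preserves t here (none of its changes turn any other segment into t), so the proto-segment is *t.
Verify the candidate proto-form against each daughter:
Zomeka: *turifi > torifi > sorifi  (by vowel merger, unconditioned shift)
Orgor: start from *turifi.
  rule 1: no change — turifi
  rule 2 (unconditioned shift): turifi → tulifi
  rule 3: no change — tulifi
  rule 4 (vowel merger): tulifi → tulefe
  ⇒ Orgor tulefe
Tapana: *turifi > torifi > torefe  (by pre-rhotic lowering, vowel merger)
No other proto-form is consistent with every reflex, so the reconstruction is *turifi.

*turifi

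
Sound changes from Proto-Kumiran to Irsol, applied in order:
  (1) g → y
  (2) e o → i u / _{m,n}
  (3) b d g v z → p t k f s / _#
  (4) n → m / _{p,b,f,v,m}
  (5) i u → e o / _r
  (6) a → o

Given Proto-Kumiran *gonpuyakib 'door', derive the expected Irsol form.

Irsol: *gonpuyakib
  gonpuyakib → yonpuyakib   [unconditioned shift]
  yonpuyakib → yunpuyakib   [pre-nasal raising]
  yunpuyakib → yunpuyakip   [final devoicing]
  yunpuyakip → yumpuyakip   [nasal place assimilation]
  yumpuyakip (rule 5 does not apply)
  yumpuyakip → yumpuyokip   [vowel merger]
  giving Irsol yumpuyokip.

yumpuyokip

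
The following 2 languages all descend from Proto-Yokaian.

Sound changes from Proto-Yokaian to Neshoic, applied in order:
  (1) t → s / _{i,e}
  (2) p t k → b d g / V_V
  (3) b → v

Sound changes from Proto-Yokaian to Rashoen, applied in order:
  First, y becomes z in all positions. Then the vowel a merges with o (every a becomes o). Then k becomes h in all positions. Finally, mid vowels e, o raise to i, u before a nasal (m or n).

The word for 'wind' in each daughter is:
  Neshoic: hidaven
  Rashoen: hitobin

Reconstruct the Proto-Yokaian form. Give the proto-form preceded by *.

Position 5: Neshoic has v, Rashoen has b. Rashoen preserves b here (none of its changes turn any other segment into b), so the proto-segment is *b.
Position 6: Neshoic has e, Rashoen has i. Neshoic preserves e here (none of its changes turn any other segment into e), so the proto-segment is *e.
This points to *hitaben. Verify forward in each daughter:
Neshoic: start from *hitaben.
  rule 1: no change — hitaben
  rule 2 (intervocalic voicing): hitaben → hidaben
  rule 3 (unconditioned shift): hidaben → hidaven
  ⇒ Neshoic hidaven
Rashoen: *hitaben
  hitaben (rule 1 does not apply)
  hitaben → hitoben   [vowel merger]
  hitoben (rule 3 does not apply)
  hitoben → hitobin   [pre-nasal raising]
  giving Rashoen hitobin.
Only *hitaben yields all of Neshoic hidaven, Rashoen hitobin.

*hitaben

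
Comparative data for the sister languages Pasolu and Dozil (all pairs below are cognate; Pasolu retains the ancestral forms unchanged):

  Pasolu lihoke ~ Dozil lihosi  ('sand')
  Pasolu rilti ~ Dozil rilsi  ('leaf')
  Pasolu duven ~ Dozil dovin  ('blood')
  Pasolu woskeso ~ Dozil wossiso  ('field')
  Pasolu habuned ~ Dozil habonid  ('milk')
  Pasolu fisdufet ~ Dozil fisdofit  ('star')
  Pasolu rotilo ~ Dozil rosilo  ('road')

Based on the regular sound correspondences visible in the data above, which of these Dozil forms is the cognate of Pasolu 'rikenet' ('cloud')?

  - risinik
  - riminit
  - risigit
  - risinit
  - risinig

lihoke ~ lihosi — Pasolu k corresponds to Dozil s between vowels (before a front vowel).
duven ~ dovin — Pasolu e corresponds to Dozil i after a consonant, before a nasal.
woskeso ~ wossiso, habuned ~ habonid — Pasolu e corresponds to Dozil i after a consonant, before a consonant other than r, m, n, p, b, f, v.
Applying these to Pasolu 'rikenet':
  rikenet → risenet   (k→s between vowels (before a front vowel))
  risenet → risinet   (e→i after a consonant, before a nasal)
  risinet → risinit   (e→i after a consonant, before a consonant other than r, m, n, p, b, f, v)
So the Dozil cognate is 'risinit'.

risinit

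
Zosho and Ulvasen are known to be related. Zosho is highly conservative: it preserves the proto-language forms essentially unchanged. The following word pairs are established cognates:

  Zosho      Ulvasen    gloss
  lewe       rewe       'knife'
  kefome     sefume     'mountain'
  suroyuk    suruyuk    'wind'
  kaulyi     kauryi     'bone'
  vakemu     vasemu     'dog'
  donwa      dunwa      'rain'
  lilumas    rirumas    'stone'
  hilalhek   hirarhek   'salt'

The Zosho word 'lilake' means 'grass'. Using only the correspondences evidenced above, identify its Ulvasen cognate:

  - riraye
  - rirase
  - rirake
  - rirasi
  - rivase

rirase

lilumas ~ rirumas — Zosho l corresponds to Ulvasen r word-initially before a front vowel.
hilalhek ~ hirarhek — Zosho l corresponds to Ulvasen r between vowels (before a back vowel).
vakemu ~ vasemu — Zosho k corresponds to Ulvasen s between vowels (before a front vowel).
Applying these to Zosho 'lilake':
  lilake → rilake   (l→r word-initially before a front vowel)
  rilake → rirake   (l→r between vowels (before a back vowel))
  rirake → rirase   (k→s between vowels (before a front vowel))
So the Ulvasen cognate is 'rirase'.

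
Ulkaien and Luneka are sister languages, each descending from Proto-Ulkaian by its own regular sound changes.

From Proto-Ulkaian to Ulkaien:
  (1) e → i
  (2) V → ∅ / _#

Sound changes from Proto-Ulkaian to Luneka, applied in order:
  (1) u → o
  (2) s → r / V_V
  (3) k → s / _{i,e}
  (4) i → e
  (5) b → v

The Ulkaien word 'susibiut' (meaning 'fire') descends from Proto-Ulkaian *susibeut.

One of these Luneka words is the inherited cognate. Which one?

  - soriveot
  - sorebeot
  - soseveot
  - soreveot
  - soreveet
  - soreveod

Luneka: *susibeut > sosibeot > soribeot > sorebeot > soreveot  (by vowel merger, rhotacism, vowel merger, unconditioned shift)

soreveot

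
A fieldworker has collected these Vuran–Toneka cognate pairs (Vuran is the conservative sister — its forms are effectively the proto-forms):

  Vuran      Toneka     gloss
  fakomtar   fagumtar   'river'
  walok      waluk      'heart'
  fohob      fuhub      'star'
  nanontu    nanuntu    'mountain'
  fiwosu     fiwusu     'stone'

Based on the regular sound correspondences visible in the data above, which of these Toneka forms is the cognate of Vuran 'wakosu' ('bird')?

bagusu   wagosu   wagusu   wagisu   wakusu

fakomtar ~ fagumtar — Vuran k corresponds to Toneka g between vowels (before a back vowel).
walok ~ waluk, fohob ~ fuhub — Vuran o corresponds to Toneka u after a consonant, before a consonant other than r, m, n, p, b, f, v.
Applying these to Vuran 'wakosu':
  wakosu → wagosu   (k→g between vowels (before a back vowel))
  wagosu → wagusu   (o→u after a consonant, before a consonant other than r, m, n, p, b, f, v)
So the Toneka cognate is 'wagusu'.

wagusu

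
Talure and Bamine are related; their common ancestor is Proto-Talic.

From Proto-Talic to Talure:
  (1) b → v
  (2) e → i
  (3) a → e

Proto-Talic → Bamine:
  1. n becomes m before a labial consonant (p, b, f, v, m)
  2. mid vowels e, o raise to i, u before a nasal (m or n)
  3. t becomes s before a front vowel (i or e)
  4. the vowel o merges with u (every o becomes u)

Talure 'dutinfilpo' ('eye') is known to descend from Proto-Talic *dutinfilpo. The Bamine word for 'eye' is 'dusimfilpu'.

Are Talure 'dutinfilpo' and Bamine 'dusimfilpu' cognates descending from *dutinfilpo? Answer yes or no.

yes

Derive the expected Bamine reflex of *dutinfilpo:
Bamine: *dutinfilpo > dutimfilpo > dusimfilpo > dusimfilpu  (by nasal place assimilation, palatalisation, vowel merger)
Bamine 'dusimfilpu' matches the regular reflex exactly, so the pair is cognate.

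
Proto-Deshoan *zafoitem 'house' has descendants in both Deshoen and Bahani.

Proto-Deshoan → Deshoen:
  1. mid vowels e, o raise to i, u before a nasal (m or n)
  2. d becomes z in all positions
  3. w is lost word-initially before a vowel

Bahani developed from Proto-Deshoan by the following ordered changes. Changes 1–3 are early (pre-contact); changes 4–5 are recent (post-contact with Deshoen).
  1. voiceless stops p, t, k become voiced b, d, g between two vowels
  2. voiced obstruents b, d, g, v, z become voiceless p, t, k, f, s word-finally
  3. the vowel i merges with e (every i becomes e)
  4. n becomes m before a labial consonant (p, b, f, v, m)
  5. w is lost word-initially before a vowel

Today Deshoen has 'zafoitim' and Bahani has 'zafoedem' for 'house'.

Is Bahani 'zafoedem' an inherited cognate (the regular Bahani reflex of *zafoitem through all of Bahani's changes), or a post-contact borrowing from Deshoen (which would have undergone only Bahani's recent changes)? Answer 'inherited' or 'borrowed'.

If inherited, *zafoitem would pass through all of Bahani's changes:
Bahani: start from *zafoitem.
  rule 1 (intervocalic voicing): zafoitem → zafoidem
  rule 2: no change — zafoidem
  rule 3 (vowel merger): zafoidem → zafoedem
  rule 4: no change — zafoedem
  rule 5: no change — zafoedem
  ⇒ Bahani zafoedem
If borrowed from Deshoen 'zafoitim' after the early changes, it would undergo only the recent ones:
  rule 4 (nasal place assimilation): no change (zafoitim)
  rule 5 (glide loss): no change (zafoitim)
  ⇒ as a loan: zafoitim
Bahani 'zafoedem' matches the inherited outcome exactly, so it is an inherited cognate, not a loan.

inherited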